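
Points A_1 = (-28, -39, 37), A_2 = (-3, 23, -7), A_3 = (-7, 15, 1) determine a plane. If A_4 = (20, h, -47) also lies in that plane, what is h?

81

A normal to the plane is n = A_1A_2 × A_1A_3 = (144, -24, 48).
A_4 lies in the plane iff n · A_1A_4 = 0.
This gives (-24)h + (1944) = 0, so h = 81.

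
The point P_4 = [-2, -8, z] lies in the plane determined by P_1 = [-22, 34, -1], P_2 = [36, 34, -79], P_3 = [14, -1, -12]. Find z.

17

A normal to the plane is n = P_1P_2 × P_1P_3 = (-2730, -2170, -2030).
P_4 lies in the plane iff n · P_1P_4 = 0.
This gives (-2030)z + (34510) = 0, so z = 17.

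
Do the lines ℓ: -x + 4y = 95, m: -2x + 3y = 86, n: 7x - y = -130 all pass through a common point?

No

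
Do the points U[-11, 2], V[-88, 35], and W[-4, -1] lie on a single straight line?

Yes

UV = (-77, 33), UW = (7, -3).
det[UV; UW] = (-77)(-3) − (33)(7) = 0.
The determinant is zero, so the points are collinear.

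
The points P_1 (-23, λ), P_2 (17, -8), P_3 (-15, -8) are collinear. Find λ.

The three points are collinear iff det[P_1P_2; P_1P_3] = 0.
This determinant is linear in λ: (-32)λ + (-256) = 0, so λ = -8.

-8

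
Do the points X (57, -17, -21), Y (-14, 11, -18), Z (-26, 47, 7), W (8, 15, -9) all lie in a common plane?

The four points are coplanar iff the 3×3 determinant with rows XY, XZ, XW is zero.
Rows: (-71, 28, 3), (-83, 64, 28), (-49, 32, 12).
Expanding along the first row: (-71)(-128) − (28)(376) + (3)(480) = 0.
Zero determinant ⇒ coplanar.

Yes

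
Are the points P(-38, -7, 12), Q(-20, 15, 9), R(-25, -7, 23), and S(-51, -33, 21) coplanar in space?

A normal to the plane through P, Q, R is n = PQ × PR = (242, -237, -286).
The plane has equation n·X = -10969. For S: n·S = -10527.
-10527 ≠ -10969, so S is off the plane.

No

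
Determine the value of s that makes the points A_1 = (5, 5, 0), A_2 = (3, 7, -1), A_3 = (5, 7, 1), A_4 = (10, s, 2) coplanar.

Normal to plane A_1A_2A_3: n = (4, 2, -4); plane equation n·P = 30.
Requiring n·A_4 = 30: (2)s + (32) = 30.
So s = -1.

-1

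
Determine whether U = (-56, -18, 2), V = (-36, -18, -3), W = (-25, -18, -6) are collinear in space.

UV = (20, 0, -5), UW = (31, 0, -8).
UV × UW = (0, 5, 0).
The cross product is nonzero, so the points do not lie on one line.

No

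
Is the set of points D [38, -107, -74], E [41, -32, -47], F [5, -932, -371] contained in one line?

DE = (3, 75, 27), DF = (-33, -825, -297).
DE × DF = (0, 0, 0).
The cross product vanishes, so the three points are collinear.

Yes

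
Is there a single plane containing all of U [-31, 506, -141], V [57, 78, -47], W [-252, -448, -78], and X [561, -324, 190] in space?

No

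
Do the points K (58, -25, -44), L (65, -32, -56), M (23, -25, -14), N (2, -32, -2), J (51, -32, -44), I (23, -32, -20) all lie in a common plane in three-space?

The plane through K, L, M has normal n = KL × KM = (-210, 210, -245) and equation n·P = -6650.
Checking the remaining points: n·N = -6650, n·J = -6650, n·I = -6650.
All equal -6650, so all 6 points lie in one plane.

Yes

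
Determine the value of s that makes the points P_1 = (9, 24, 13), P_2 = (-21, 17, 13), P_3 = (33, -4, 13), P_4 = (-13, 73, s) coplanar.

Normal to plane P_1P_2P_3: n = (0, 0, 1008); plane equation n·P = 13104.
Requiring n·P_4 = 13104: (1008)s + (0) = 13104.
So s = 13.

13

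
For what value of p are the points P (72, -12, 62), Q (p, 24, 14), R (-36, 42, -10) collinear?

0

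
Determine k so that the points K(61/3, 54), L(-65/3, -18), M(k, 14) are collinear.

Collinearity: (M − K) must be parallel to (L − K) = (-42, -72).
Cross-multiplying the components: (k − 61/3)·(-72) = (-40)·(-42).
Solving gives k = -3.

-3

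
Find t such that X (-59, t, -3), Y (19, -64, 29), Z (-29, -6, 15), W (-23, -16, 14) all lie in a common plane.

21

The points are coplanar iff XY · (XZ × XW) = 0.
Expanding, this is linear in t: (132)t + (-2772) = 0.
So t = 21.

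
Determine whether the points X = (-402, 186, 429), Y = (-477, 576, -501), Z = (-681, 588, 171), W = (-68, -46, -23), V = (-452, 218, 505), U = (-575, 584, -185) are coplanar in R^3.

Yes

The plane through X, Y, Z has normal n = XY × XZ = (273240, 240120, 78660) and equation n·P = -31435020.
Checking the remaining points: n·W = -31435020, n·V = -31435020, n·U = -31435020.
All equal -31435020, so all 6 points lie in one plane.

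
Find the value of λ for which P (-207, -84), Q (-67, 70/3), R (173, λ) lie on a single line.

The three points are collinear iff det[PQ; PR] = 0.
This determinant is linear in λ: (140)λ + (-87080/3) = 0, so λ = 622/3.

622/3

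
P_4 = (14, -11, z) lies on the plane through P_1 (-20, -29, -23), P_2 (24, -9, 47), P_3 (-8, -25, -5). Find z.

The plane through P_1, P_2, P_3 has equation 80x + 48y − 64z = -1520.
Substituting P_4: (-64)z + (592) = -1520, so z = 33.

33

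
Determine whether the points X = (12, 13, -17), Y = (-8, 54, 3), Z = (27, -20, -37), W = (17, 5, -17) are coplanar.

Yes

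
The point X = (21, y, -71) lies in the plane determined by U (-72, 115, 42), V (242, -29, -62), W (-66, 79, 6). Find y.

-8

The plane through U, V, W has equation 1440x + 10680y − 10440z = 686040.
Substituting X: (10680)y + (771480) = 686040, so y = -8.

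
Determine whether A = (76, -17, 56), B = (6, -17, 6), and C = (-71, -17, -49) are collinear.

AB = (-70, 0, -50), AC = (-147, 0, -105).
Each component of AC is 21/10 times the corresponding component of AB, so AC = 21/10·AB and the points are collinear.

Yes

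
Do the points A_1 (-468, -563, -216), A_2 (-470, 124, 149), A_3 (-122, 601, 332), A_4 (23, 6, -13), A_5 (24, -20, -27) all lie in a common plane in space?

The plane through A_1, A_2, A_3 has normal n = A_1A_2 × A_1A_3 = (-48384, 127386, -240030) and equation n·P = 2771874.
Checking the remaining points: n·A_4 = 2771874, n·A_5 = 2771874.
All equal 2771874, so all 5 points lie in one plane.

Yes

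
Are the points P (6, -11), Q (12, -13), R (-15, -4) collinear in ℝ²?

Yes

PQ = (6, -2), PR = (-21, 7).
Checking proportionality: PR = -7/2·PQ, so the vectors are parallel and the points are collinear.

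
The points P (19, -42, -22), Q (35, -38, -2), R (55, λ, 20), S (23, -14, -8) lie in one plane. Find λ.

Normal to plane PQS: n = (-504, -144, 432); plane equation n·X = -13032.
Requiring n·R = -13032: (-144)λ + (-19080) = -13032.
So λ = -42.

-42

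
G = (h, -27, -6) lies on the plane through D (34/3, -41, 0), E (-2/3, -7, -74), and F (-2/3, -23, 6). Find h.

10/3

Coplanarity requires DE · (DF × DG) = 0.
DE = (-12, 34, -74), DF = (-12, 18, 6); the triple product is linear in h with coefficient 1536 and constant term -5120.
Setting it to zero: h = 10/3.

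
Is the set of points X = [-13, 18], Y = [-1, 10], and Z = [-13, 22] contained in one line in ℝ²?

XY = (12, -8), XZ = (0, 4).
det[XY; XZ] = (12)(4) − (-8)(0) = 48.
The determinant is nonzero, so they are not collinear.

No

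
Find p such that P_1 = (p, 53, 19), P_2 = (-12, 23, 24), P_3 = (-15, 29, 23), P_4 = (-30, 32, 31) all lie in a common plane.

-27

The points are coplanar iff P_1P_2 · (P_1P_3 × P_1P_4) = 0.
Expanding, this is linear in p: (-51)p + (-1377) = 0.
So p = -27.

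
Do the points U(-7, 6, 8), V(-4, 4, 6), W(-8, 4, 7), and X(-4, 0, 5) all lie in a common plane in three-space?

The four points are coplanar iff the 3×3 determinant with rows UV, UW, UX is zero.
Rows: (3, -2, -2), (-1, -2, -1), (3, -6, -3).
Expanding along the first row: (3)(0) − (-2)(6) + (-2)(12) = -12.
Nonzero ⇒ not coplanar.

No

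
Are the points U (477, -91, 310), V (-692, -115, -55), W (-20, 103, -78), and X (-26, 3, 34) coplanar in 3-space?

Yes

The four points are coplanar iff the 3×3 determinant with rows UV, UW, UX is zero.
Rows: (-1169, -24, -365), (-497, 194, -388), (-503, 94, -276).
Expanding along the first row: (-1169)(-17072) − (-24)(-57992) + (-365)(50864) = 0.
Zero determinant ⇒ coplanar.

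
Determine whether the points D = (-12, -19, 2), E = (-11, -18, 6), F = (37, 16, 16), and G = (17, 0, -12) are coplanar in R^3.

Yes

A normal to the plane through D, E, F is n = DE × DF = (-126, 182, -14).
The plane has equation n·P = -1974. For G: n·G = -1974.
Equal, so G lies in the plane and all four are coplanar.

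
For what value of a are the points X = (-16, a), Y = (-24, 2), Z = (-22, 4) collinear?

Collinearity: (X − Y) must be parallel to (Z − Y) = (2, 2).
Cross-multiplying the components: (a − 2)·(2) = (8)·(2).
Solving gives a = 10.

10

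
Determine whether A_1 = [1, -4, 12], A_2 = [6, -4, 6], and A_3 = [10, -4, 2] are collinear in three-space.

A_1A_2 = (5, 0, -6), A_1A_3 = (9, 0, -10).
Comparing components 3 and 1: (-6)(9) − (5)(-10) = -4 ≠ 0, so A_1A_2 and A_1A_3 are not parallel and the points are not collinear.

No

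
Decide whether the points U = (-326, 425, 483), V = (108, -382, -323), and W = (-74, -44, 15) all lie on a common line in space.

UV = (434, -807, -806), UW = (252, -469, -468).
Comparing components 2 and 3: (-807)(-468) − (-806)(-469) = -338 ≠ 0, so UV and UW are not parallel and the points are not collinear.

No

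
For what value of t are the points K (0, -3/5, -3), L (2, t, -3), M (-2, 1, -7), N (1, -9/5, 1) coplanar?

Normal to plane KMN: n = (8/5, 4, 4/5); plane equation n·P = -24/5.
Requiring n·L = -24/5: (4)t + (4/5) = -24/5.
So t = -7/5.

-7/5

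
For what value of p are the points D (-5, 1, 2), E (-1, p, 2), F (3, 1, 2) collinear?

Direction DF = (8, 0, 0). From the x-coordinate of E, the parameter along the line is τ = (-1 − (-5))/8 = 1/2.
Then p = 1 + 1/2·(0) = 1.

1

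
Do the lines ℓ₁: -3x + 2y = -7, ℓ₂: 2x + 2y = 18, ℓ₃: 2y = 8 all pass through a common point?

Intersecting ℓ₁ and ℓ₂: solving the 2×2 system gives (x, y) = (5, 4).
Substitute into ℓ₃: (0)(5) + (2)(4) = 8.
This equals 8, so (5, 4) lies on all three lines and they are concurrent.

Yes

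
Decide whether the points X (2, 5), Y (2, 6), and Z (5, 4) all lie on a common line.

No

XY = (0, 1), XZ = (3, -1).
If collinear, XZ would be a scalar multiple of XY. But (0)·(-1) ≠ (1)·(3) (difference -3), so they are not parallel; the points are not collinear.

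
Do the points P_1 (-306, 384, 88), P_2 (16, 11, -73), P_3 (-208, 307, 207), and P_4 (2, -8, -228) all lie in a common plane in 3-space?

The four points are coplanar iff the 3×3 determinant with rows P_1P_2, P_1P_3, P_1P_4 is zero.
Rows: (322, -373, -161), (98, -77, 119), (308, -392, -316).
Expanding along the first row: (322)(70980) − (-373)(-67620) + (-161)(-14700) = 0.
Zero determinant ⇒ coplanar.

Yes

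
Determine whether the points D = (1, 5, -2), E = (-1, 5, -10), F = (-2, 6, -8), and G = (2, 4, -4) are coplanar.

Yes

The four points are coplanar iff the 3×3 determinant with rows DE, DF, DG is zero.
Rows: (-2, 0, -8), (-3, 1, -6), (1, -1, -2).
Expanding along the first row: (-2)(-8) − (0)(12) + (-8)(2) = 0.
Zero determinant ⇒ coplanar.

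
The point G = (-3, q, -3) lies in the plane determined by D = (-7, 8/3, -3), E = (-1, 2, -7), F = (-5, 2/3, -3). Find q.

Coplanarity requires DE · (DF × DG) = 0.
DE = (6, -2/3, -4), DF = (2, -2, 0); the triple product is linear in q with coefficient -8 and constant term -32/3.
Setting it to zero: q = -4/3.

-4/3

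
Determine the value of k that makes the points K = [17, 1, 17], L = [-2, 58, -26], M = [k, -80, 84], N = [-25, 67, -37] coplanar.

Normal to plane KLN: n = (-240, 780, 1140); plane equation n·P = 16080.
Requiring n·M = 16080: (-240)k + (33360) = 16080.
So k = 72.

72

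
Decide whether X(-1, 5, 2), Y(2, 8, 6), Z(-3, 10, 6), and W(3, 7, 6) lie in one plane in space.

No

A normal to the plane through X, Y, Z is n = XY × XZ = (-8, -20, 21).
The plane has equation n·P = -50. For W: n·W = -38.
-38 ≠ -50, so W is off the plane.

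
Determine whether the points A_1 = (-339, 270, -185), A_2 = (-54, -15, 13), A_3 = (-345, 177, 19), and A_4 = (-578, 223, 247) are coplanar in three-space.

With A_1 as base: A_1A_2 = (285, -285, 198), A_1A_3 = (-6, -93, 204), A_1A_4 = (-239, -47, 432).
A_1A_3 × A_1A_4 = (-30588, -46164, -21945).
A_1A_2 · (A_1A_3 × A_1A_4) = 94050.
Since 94050 ≠ 0, the four points are not coplanar.

No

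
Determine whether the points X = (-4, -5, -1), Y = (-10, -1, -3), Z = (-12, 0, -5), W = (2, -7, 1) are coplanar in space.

No

With X as base: XY = (-6, 4, -2), XZ = (-8, 5, -4), XW = (6, -2, 2).
XZ × XW = (2, -8, -14).
XY · (XZ × XW) = -16.
Since -16 ≠ 0, the four points are not coplanar.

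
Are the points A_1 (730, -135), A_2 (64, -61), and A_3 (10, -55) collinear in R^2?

A_1A_2 = (-666, 74), A_1A_3 = (-720, 80).
det[A_1A_2; A_1A_3] = (-666)(80) − (74)(-720) = 0.
The determinant is zero, so the points are collinear.

Yes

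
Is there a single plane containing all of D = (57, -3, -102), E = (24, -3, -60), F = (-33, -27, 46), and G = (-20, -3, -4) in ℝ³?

Yes

The four points are coplanar iff the 3×3 determinant with rows DE, DF, DG is zero.
Rows: (-33, 0, 42), (-90, -24, 148), (-77, 0, 98).
Expanding along the first row: (-33)(-2352) − (0)(2576) + (42)(-1848) = 0.
Zero determinant ⇒ coplanar.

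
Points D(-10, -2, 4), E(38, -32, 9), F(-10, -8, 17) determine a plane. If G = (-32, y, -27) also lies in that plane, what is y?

25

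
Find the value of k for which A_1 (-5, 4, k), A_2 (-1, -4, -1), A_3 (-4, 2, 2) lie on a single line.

3

Direction A_2A_3 = (-3, 6, 3). From the x-coordinate of A_1, the parameter along the line is τ = (-5 − (-1))/(-3) = 4/3.
Then k = (-1) + 4/3·(3) = 3.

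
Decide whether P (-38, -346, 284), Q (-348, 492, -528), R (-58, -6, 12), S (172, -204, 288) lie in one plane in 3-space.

No

With P as base: PQ = (-310, 838, -812), PR = (-20, 340, -272), PS = (210, 142, 4).
PR × PS = (39984, -57040, -74240).
PQ · (PR × PS) = 88320.
Since 88320 ≠ 0, the four points are not coplanar.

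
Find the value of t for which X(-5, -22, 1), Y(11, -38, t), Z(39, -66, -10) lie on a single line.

-3

Collinearity requires XY × XZ = 0; each component is linear in t.
The x-component gives (44)t + (132) = 0, so t = -3.
The remaining components then also vanish.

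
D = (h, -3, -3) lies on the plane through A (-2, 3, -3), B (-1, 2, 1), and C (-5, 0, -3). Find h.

A normal to the plane is n = AB × AC = (12, -12, -6).
D lies in the plane iff n · AD = 0.
This gives (12)h + (96) = 0, so h = -8.

-8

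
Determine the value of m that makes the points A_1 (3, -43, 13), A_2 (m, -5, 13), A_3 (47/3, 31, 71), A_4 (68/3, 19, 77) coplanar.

The points are coplanar iff A_1A_2 · (A_1A_3 × A_1A_4) = 0.
Expanding, this is linear in m: (1140)m + (9120) = 0.
So m = -8.

-8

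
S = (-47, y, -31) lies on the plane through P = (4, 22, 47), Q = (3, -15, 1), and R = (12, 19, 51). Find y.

Coplanarity requires PQ · (PR × PS) = 0.
PQ = (-1, -37, -46), PR = (8, -3, 4); the triple product is linear in y with coefficient -364 and constant term -728.
Setting it to zero: y = -2.

-2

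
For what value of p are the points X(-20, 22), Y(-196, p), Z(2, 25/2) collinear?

98

Collinearity: (Y − X) must be parallel to (Z − X) = (22, -19/2).
Cross-multiplying the components: (p − 22)·(22) = (-176)·(-19/2).
Solving gives p = 98.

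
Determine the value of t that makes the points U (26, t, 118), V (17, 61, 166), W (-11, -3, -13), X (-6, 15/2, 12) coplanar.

135/2

Coplanarity ⇔ det[UV; UW; UX] = 0.
Expanding, this is linear in t: (195)t + (-26325/2) = 0.
So t = 135/2.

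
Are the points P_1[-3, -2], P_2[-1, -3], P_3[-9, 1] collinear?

Yes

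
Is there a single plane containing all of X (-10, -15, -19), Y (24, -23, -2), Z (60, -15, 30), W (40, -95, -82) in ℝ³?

With X as base: XY = (34, -8, 17), XZ = (70, 0, 49), XW = (50, -80, -63).
XZ × XW = (3920, 6860, -5600).
XY · (XZ × XW) = -16800.
Since -16800 ≠ 0, the four points are not coplanar.

No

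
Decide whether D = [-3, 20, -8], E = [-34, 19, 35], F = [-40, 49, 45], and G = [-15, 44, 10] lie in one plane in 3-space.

Yes

With D as base: DE = (-31, -1, 43), DF = (-37, 29, 53), DG = (-12, 24, 18).
DF × DG = (-750, 30, -540).
DE · (DF × DG) = 0.
The scalar triple product vanishes, so the four points are coplanar.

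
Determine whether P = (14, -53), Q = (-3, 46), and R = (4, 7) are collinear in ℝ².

PQ = (-17, 99), PR = (-10, 60).
If collinear, PR would be a scalar multiple of PQ. But (-17)·(60) ≠ (99)·(-10) (difference -30), so they are not parallel; the points are not collinear.

No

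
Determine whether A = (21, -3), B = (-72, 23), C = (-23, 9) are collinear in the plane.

AB = (-93, 26), AC = (-44, 12).
Twice the signed area of △ABC is (-93)(12) − (26)(-44) = 28.
The area is nonzero, so the three points are not collinear.

No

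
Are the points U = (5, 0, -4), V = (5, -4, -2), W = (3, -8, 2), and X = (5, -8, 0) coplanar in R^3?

The four points are coplanar iff the 3×3 determinant with rows UV, UW, UX is zero.
Rows: (0, -4, 2), (-2, -8, 6), (0, -8, 4).
Expanding along the first row: (0)(16) − (-4)(-8) + (2)(16) = 0.
Zero determinant ⇒ coplanar.

Yes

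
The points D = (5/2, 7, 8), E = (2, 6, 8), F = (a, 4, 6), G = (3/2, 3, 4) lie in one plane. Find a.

Coplanarity ⇔ det[DE; DF; DG] = 0.
Expanding, this is linear in a: (-4)a + (6) = 0.
So a = 3/2.

3/2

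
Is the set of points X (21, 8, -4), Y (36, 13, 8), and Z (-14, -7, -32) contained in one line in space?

No

XY = (15, 5, 12), XZ = (-35, -15, -28).
Comparing components 2 and 3: (5)(-28) − (12)(-15) = 40 ≠ 0, so XY and XZ are not parallel and the points are not collinear.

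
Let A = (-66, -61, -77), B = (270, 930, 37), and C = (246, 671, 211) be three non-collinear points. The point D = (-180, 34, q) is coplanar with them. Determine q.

-533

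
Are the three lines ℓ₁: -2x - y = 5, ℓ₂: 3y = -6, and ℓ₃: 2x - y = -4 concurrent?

No

Lines aᵢx + bᵢy = cᵢ with pairwise distinct directions are concurrent exactly when det[aᵢ bᵢ cᵢ] = 0.
Here the determinant is 18.
Nonzero, so no common point exists.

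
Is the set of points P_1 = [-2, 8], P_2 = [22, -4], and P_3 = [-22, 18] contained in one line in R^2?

Yes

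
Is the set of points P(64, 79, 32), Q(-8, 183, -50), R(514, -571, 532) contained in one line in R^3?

No

PQ = (-72, 104, -82), PR = (450, -650, 500).
PQ × PR = (-1300, -900, 0).
The cross product is nonzero, so the points do not lie on one line.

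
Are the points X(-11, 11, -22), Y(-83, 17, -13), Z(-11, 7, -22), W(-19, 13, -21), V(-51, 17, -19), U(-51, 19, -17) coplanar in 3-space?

The plane through X, Y, Z has normal n = XY × XZ = (36, 0, 288) and equation n·P = -6732.
Checking the remaining points: n·W = -6732, n·V = -7308, n·U = -6732.
Since n·V = -7308 ≠ -6732, V is off the plane and the points are not all coplanar.

No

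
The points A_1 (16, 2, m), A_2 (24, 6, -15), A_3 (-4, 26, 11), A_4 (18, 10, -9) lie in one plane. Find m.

The points are coplanar iff A_1A_2 · (A_1A_3 × A_1A_4) = 0.
Expanding, this is linear in m: (-8)m + (56) = 0.
So m = 7.

7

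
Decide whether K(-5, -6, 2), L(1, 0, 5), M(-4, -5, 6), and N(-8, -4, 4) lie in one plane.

No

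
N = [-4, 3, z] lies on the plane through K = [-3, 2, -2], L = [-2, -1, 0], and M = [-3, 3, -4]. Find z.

Coplanarity requires KL · (KM × KN) = 0.
KL = (1, -3, 2), KM = (0, 1, -2); the triple product is linear in z with coefficient 1 and constant term 0.
Setting it to zero: z = 0.

0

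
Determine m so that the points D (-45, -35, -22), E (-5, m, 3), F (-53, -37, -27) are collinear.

Collinearity requires DE × DF = 0; each component is linear in m.
The x-component gives (-5)m + (-125) = 0, so m = -25.
The remaining components then also vanish.

-25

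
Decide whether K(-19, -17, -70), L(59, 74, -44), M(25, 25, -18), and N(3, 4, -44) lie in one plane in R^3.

Yes

A normal to the plane through K, L, M is n = KL × KM = (3640, -2912, -728).
The plane has equation n·P = 31304. For N: n·N = 31304.
Equal, so N lies in the plane and all four are coplanar.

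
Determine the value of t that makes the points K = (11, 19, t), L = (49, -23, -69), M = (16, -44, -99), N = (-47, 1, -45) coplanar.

-17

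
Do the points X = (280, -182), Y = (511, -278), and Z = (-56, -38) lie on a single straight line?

No

XY = (231, -96), XZ = (-336, 144).
If collinear, XZ would be a scalar multiple of XY. But (231)·(144) ≠ (-96)·(-336) (difference 1008), so they are not parallel; the points are not collinear.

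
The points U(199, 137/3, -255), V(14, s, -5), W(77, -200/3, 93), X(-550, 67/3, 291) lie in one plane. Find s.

-25/3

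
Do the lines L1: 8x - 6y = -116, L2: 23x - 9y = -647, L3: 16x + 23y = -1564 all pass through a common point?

No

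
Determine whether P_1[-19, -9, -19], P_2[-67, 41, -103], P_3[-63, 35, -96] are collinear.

No

P_1P_2 = (-48, 50, -84), P_1P_3 = (-44, 44, -77).
Comparing components 2 and 3: (50)(-77) − (-84)(44) = -154 ≠ 0, so P_1P_2 and P_1P_3 are not parallel and the points are not collinear.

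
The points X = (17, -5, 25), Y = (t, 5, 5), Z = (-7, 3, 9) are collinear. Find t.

Collinearity requires XY × XZ = 0; each component is linear in t.
The y-component gives (16)t + (208) = 0, so t = -13.
The remaining components then also vanish.

-13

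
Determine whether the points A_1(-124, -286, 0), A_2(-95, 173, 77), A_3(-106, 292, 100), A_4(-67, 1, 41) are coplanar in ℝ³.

The four points are coplanar iff the 3×3 determinant with rows A_1A_2, A_1A_3, A_1A_4 is zero.
Rows: (29, 459, 77), (18, 578, 100), (57, 287, 41).
Expanding along the first row: (29)(-5002) − (459)(-4962) + (77)(-27780) = -6560.
Nonzero ⇒ not coplanar.

No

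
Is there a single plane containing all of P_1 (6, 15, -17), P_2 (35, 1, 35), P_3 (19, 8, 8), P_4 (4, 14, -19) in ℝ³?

The four points are coplanar iff the 3×3 determinant with rows P_1P_2, P_1P_3, P_1P_4 is zero.
Rows: (29, -14, 52), (13, -7, 25), (-2, -1, -2).
Expanding along the first row: (29)(39) − (-14)(24) + (52)(-27) = 63.
Nonzero ⇒ not coplanar.

No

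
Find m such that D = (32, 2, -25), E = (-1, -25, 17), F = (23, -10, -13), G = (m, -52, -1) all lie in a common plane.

17

Coplanarity ⇔ det[DE; DF; DG] = 0.
Expanding, this is linear in m: (180)m + (-3060) = 0.
So m = 17.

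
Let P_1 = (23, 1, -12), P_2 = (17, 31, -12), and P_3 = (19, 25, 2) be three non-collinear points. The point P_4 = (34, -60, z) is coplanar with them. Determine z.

The plane through P_1, P_2, P_3 has equation 420x + 84y − 24z = 10032.
Substituting P_4: (-24)z + (9240) = 10032, so z = -33.

-33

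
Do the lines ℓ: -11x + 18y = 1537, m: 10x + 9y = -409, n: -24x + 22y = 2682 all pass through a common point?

The three lines meet at one point iff the augmented coefficient matrix [aᵢ bᵢ cᵢ] has rank < 3, i.e. its determinant vanishes.
Here the determinant is -436.
Nonzero, so no common point exists.

No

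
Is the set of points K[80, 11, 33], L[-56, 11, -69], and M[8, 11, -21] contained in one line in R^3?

Yes

KL = (-136, 0, -102), KM = (-72, 0, -54).
Each component of KM is 9/17 times the corresponding component of KL, so KM = 9/17·KL and the points are collinear.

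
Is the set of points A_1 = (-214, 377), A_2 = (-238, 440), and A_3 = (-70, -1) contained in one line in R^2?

A_1A_2 = (-24, 63), A_1A_3 = (144, -378).
det[A_1A_2; A_1A_3] = (-24)(-378) − (63)(144) = 0.
The determinant is zero, so the points are collinear.

Yes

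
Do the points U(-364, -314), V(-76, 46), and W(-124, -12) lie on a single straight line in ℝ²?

UV = (288, 360), UW = (240, 302).
Twice the signed area of △UVW is (288)(302) − (360)(240) = 576.
The area is nonzero, so the three points are not collinear.

No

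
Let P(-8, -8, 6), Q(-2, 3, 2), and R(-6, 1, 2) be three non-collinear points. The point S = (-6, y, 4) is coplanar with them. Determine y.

-3

Coplanarity requires PQ · (PR × PS) = 0.
PQ = (6, 11, -4), PR = (2, 9, -4); the triple product is linear in y with coefficient 16 and constant term 48.
Setting it to zero: y = -3.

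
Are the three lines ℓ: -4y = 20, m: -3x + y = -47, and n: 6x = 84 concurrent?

Yes

Intersecting ℓ and m: solving the 2×2 system gives (x, y) = (14, -5).
Substitute into n: (6)(14) + (0)(-5) = 84.
This equals 84, so (14, -5) lies on all three lines and they are concurrent.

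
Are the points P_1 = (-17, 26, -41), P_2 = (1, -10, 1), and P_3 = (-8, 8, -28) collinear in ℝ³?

P_1P_2 = (18, -36, 42), P_1P_3 = (9, -18, 13).
Comparing components 2 and 3: (-36)(13) − (42)(-18) = 288 ≠ 0, so P_1P_2 and P_1P_3 are not parallel and the points are not collinear.

No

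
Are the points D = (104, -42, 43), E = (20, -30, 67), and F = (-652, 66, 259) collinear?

Yes

DE = (-84, 12, 24), DF = (-756, 108, 216).
DE × DF = (0, 0, 0).
The cross product vanishes, so the three points are collinear.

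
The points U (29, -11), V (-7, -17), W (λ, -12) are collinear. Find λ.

23

The three points are collinear iff det[UV; UW] = 0.
This determinant is linear in λ: (6)λ + (-138) = 0, so λ = 23.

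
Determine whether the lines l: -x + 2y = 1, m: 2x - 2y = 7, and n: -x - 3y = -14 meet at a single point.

No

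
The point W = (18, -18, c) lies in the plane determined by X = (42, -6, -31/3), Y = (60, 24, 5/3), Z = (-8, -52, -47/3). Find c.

The plane through X, Y, Z has equation 392x − 504y + 672z = 12544.
Substituting W: (672)c + (16128) = 12544, so c = -16/3.

-16/3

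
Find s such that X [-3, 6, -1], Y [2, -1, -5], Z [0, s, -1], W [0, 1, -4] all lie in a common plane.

Coplanarity ⇔ det[XY; XZ; XW] = 0.
Expanding, this is linear in s: (-3)s + (15) = 0.
So s = 5.

5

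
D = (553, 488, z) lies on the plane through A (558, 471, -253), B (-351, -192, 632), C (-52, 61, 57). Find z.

-416

The plane through A, B, C has equation 157320x − 258060y − 31740z = -25731480.
Substituting D: (-31740)z + (-38935320) = -25731480, so z = -416.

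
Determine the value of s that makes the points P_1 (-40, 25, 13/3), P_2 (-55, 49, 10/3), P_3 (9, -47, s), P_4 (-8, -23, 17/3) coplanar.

Coplanarity ⇔ det[P_1P_2; P_1P_3; P_1P_4] = 0.
Expanding, this is linear in s: (48)s + (-288) = 0.
So s = 6.

6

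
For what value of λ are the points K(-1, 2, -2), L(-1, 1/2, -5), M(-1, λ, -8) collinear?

Collinearity requires KL × KM = 0; each component is linear in λ.
The x-component gives (3)λ + (3) = 0, so λ = -1.
The remaining components then also vanish.

-1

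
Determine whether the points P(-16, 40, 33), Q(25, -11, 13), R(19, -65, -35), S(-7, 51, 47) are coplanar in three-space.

With P as base: PQ = (41, -51, -20), PR = (35, -105, -68), PS = (9, 11, 14).
PR × PS = (-722, -1102, 1330).
PQ · (PR × PS) = 0.
The scalar triple product vanishes, so the four points are coplanar.

Yes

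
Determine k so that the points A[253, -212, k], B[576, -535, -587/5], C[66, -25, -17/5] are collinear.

-226/5

Direction BC = (-510, 510, 114). From the x-coordinate of A, the parameter along the line is τ = (253 − 576)/(-510) = 19/30.
Then k = (-587/5) + 19/30·(114) = -226/5.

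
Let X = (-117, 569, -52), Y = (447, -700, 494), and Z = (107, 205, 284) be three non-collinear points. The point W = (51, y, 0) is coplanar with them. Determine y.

61

The plane through X, Y, Z has equation −227640x − 67200y + 78960z = -15708840.
Substituting W: (-67200)y + (-11609640) = -15708840, so y = 61.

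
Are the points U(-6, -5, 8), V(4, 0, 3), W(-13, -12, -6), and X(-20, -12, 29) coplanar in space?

A normal to the plane through U, V, W is n = UV × UW = (-105, 175, -35).
The plane has equation n·P = -525. For X: n·X = -1015.
-1015 ≠ -525, so X is off the plane.

No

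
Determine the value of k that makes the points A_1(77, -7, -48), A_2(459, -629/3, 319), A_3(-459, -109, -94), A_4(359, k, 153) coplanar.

The points are coplanar iff A_1A_2 · (A_1A_3 × A_1A_4) = 0.
Expanding, this is linear in k: (-179140)k + (-17734860) = 0.
So k = -99.

-99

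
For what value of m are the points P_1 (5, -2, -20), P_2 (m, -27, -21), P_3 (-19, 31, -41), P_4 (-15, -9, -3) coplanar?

The points are coplanar iff P_1P_2 · (P_1P_3 × P_1P_4) = 0.
Expanding, this is linear in m: (414)m + (-23598) = 0.
So m = 57.

57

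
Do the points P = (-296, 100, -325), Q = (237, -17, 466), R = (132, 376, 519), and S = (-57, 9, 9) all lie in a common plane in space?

No

A normal to the plane through P, Q, R is n = PQ × PR = (-317064, -111304, 197184).
The plane has equation n·X = 18635744. For S: n·S = 18845568.
18845568 ≠ 18635744, so S is off the plane.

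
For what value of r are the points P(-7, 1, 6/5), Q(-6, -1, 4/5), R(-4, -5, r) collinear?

Collinearity requires PQ × PR = 0; each component is linear in r.
The x-component gives (-2)r + (0) = 0, so r = 0.
The remaining components then also vanish.

0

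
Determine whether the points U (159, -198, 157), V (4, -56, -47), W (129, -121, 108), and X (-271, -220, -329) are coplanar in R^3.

The four points are coplanar iff the 3×3 determinant with rows UV, UW, UX is zero.
Rows: (-155, 142, -204), (-30, 77, -49), (-430, -22, -486).
Expanding along the first row: (-155)(-38500) − (142)(-6490) + (-204)(33770) = 0.
Zero determinant ⇒ coplanar.

Yes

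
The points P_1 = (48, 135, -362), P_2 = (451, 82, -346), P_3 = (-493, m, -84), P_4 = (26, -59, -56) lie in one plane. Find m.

14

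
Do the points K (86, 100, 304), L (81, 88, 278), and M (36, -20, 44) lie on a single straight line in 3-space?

KL = (-5, -12, -26), KM = (-50, -120, -260).
KL × KM = (0, 0, 0).
The cross product vanishes, so the three points are collinear.

Yes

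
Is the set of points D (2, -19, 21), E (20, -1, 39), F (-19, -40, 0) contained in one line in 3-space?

Yes

DE = (18, 18, 18), DF = (-21, -21, -21).
Each component of DF is -7/6 times the corresponding component of DE, so DF = -7/6·DE and the points are collinear.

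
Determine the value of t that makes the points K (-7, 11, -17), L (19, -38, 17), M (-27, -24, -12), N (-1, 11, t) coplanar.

-14

Normal to plane KLM: n = (945, -810, -1890); plane equation n·P = 16605.
Requiring n·N = 16605: (-1890)t + (-9855) = 16605.
So t = -14.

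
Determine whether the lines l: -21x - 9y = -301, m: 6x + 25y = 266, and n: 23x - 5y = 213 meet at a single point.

The three lines meet at one point iff the augmented coefficient matrix [aᵢ bᵢ cᵢ] has rank < 3, i.e. its determinant vanishes.
Here the determinant is -1210.
Nonzero, so no common point exists.

No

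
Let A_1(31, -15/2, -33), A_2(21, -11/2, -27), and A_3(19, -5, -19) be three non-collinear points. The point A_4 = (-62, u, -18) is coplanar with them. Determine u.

The plane through A_1, A_2, A_3 has equation 13x + 68y − 1z = -74.
Substituting A_4: (68)u + (-788) = -74, so u = 21/2.

21/2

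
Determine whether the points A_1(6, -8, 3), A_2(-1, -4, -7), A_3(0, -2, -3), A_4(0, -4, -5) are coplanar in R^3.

With A_1 as base: A_1A_2 = (-7, 4, -10), A_1A_3 = (-6, 6, -6), A_1A_4 = (-6, 4, -8).
A_1A_3 × A_1A_4 = (-24, -12, 12).
A_1A_2 · (A_1A_3 × A_1A_4) = 0.
The scalar triple product vanishes, so the four points are coplanar.

Yes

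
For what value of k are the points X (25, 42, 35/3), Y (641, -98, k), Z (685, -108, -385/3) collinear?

Direction XZ = (660, -150, -140). From the x-coordinate of Y, the parameter along the line is τ = (641 − 25)/660 = 14/15.
Then k = 35/3 + 14/15·(-140) = -119.

-119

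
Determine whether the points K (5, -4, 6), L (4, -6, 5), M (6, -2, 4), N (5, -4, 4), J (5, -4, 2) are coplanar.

Yes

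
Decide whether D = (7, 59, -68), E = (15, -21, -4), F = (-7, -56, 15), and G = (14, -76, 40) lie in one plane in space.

No

The four points are coplanar iff the 3×3 determinant with rows DE, DF, DG is zero.
Rows: (8, -80, 64), (-14, -115, 83), (7, -135, 108).
Expanding along the first row: (8)(-1215) − (-80)(-2093) + (64)(2695) = -4680.
Nonzero ⇒ not coplanar.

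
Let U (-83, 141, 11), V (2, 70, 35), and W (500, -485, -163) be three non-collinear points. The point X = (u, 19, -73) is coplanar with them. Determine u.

A normal to the plane is n = UV × UW = (27378, 28782, -11817).
X lies in the plane iff n · UX = 0.
This gives (27378)u + (-246402) = 0, so u = 9.

9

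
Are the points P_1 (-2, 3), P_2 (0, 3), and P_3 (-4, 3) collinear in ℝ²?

Yes

P_1P_2 = (2, 0), P_1P_3 = (-2, 0).
Twice the signed area of △P_1P_2P_3 is (2)(0) − (0)(-2) = 0.
The triangle is degenerate (zero area), so the points are collinear.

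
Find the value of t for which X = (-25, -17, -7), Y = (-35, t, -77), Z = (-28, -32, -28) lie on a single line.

Direction XZ = (-3, -15, -21). From the x-coordinate of Y, the parameter along the line is τ = (-35 − (-25))/(-3) = 10/3.
Then t = (-17) + 10/3·(-15) = -67.

-67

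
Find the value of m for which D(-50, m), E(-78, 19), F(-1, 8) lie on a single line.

Collinearity: (D − E) must be parallel to (F − E) = (77, -11).
Cross-multiplying the components: (m − 19)·(77) = (28)·(-11).
Solving gives m = 15.

15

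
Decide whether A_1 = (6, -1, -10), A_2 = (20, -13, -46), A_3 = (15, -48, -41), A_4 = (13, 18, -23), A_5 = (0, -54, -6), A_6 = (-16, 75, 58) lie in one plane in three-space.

No

The plane through A_1, A_2, A_3 has normal n = A_1A_2 × A_1A_3 = (-1320, 110, -550) and equation n·P = -2530.
Checking the remaining points: n·A_4 = -2530, n·A_5 = -2640, n·A_6 = -2530.
Since n·A_5 = -2640 ≠ -2530, A_5 is off the plane and the points are not all coplanar.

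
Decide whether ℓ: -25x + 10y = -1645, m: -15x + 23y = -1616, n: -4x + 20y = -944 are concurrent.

Yes

Lines aᵢx + bᵢy = cᵢ with pairwise distinct directions are concurrent exactly when det[aᵢ bᵢ cᵢ] = 0.
Here the determinant is 0.
It vanishes, so the lines are concurrent at (51, -37).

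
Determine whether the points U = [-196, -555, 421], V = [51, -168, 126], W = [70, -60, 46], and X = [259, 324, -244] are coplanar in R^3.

The four points are coplanar iff the 3×3 determinant with rows UV, UW, UX is zero.
Rows: (247, 387, -295), (266, 495, -375), (455, 879, -665).
Expanding along the first row: (247)(450) − (387)(-6265) + (-295)(8589) = 1950.
Nonzero ⇒ not coplanar.

No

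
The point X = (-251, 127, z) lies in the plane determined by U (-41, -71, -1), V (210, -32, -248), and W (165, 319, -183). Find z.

219

Coplanarity requires UV · (UW × UX) = 0.
UV = (251, 39, -247), UW = (206, 390, -182); the triple product is linear in z with coefficient 89856 and constant term -19678464.
Setting it to zero: z = 219.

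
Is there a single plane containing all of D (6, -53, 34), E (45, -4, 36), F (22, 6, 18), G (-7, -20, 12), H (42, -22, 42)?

The plane through D, E, F has normal n = DE × DF = (-902, 656, 1517) and equation n·P = 11398.
Checking the remaining points: n·G = 11398, n·H = 11398.
All equal 11398, so all 5 points lie in one plane.

Yes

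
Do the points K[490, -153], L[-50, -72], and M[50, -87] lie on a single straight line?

KL = (-540, 81), KM = (-440, 66).
Checking proportionality: KM = 22/27·KL, so the vectors are parallel and the points are collinear.

Yes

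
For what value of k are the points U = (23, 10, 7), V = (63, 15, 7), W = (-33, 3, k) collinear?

7

Direction UV = (40, 5, 0). From the x-coordinate of W, the parameter along the line is τ = (-33 − 23)/40 = -7/5.
Then k = 7 + (-7/5)·(0) = 7.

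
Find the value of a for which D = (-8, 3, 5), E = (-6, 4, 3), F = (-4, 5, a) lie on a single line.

1

Collinearity requires DE × DF = 0; each component is linear in a.
The x-component gives (1)a + (-1) = 0, so a = 1.
The remaining components then also vanish.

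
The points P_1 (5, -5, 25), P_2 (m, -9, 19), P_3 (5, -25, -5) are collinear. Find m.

5

Collinearity requires P_1P_2 × P_1P_3 = 0; each component is linear in m.
The y-component gives (30)m + (-150) = 0, so m = 5.
The remaining components then also vanish.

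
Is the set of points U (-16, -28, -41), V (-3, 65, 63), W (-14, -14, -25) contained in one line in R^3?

UV = (13, 93, 104), UW = (2, 14, 16).
UV × UW = (32, 0, -4).
The cross product is nonzero, so the points do not lie on one line.

No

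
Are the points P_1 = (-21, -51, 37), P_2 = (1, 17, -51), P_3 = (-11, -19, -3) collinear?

P_1P_2 = (22, 68, -88), P_1P_3 = (10, 32, -40).
P_1P_2 × P_1P_3 = (96, 0, 24).
The cross product is nonzero, so the points do not lie on one line.

No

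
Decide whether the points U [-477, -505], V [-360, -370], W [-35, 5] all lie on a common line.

UV = (117, 135), UW = (442, 510).
Checking proportionality: UW = 34/9·UV, so the vectors are parallel and the points are collinear.

Yes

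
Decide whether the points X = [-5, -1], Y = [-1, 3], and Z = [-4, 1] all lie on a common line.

XY = (4, 4), XZ = (1, 2).
det[XY; XZ] = (4)(2) − (4)(1) = 4.
The determinant is nonzero, so they are not collinear.

No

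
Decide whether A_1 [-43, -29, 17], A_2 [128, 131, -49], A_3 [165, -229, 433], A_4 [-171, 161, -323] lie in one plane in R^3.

No

With A_1 as base: A_1A_2 = (171, 160, -66), A_1A_3 = (208, -200, 416), A_1A_4 = (-128, 190, -340).
A_1A_3 × A_1A_4 = (-11040, 17472, 13920).
A_1A_2 · (A_1A_3 × A_1A_4) = -11040.
Since -11040 ≠ 0, the four points are not coplanar.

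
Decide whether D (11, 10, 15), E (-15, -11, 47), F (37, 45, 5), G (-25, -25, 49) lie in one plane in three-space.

The four points are coplanar iff the 3×3 determinant with rows DE, DF, DG is zero.
Rows: (-26, -21, 32), (26, 35, -10), (-36, -35, 34).
Expanding along the first row: (-26)(840) − (-21)(524) + (32)(350) = 364.
Nonzero ⇒ not coplanar.

No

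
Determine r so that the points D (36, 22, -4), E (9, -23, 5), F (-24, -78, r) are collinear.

16

Direction DE = (-27, -45, 9). From the x-coordinate of F, the parameter along the line is τ = (-24 − 36)/(-27) = 20/9.
Then r = (-4) + 20/9·(9) = 16.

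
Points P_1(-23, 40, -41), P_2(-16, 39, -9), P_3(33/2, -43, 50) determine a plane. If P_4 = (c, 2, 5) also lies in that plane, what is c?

-4

A normal to the plane is n = P_1P_2 × P_1P_3 = (2565, 627, -1083/2).
P_4 lies in the plane iff n · P_1P_4 = 0.
This gives (2565)c + (10260) = 0, so c = -4.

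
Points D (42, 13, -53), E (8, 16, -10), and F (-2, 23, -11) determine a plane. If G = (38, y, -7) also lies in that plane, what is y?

-5

Coplanarity requires DE · (DF × DG) = 0.
DE = (-34, 3, 43), DF = (-44, 10, 42); the triple product is linear in y with coefficient -464 and constant term -2320.
Setting it to zero: y = -5.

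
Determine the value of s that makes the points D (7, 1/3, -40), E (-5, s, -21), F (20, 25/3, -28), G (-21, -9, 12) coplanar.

-4

Normal to plane DFG: n = (528, -1012, 308/3); plane equation n·P = -748.
Requiring n·E = -748: (-1012)s + (-4796) = -748.
So s = -4.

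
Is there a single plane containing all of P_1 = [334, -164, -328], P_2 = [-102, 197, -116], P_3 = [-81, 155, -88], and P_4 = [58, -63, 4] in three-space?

No

A normal to the plane through P_1, P_2, P_3 is n = P_1P_2 × P_1P_3 = (19012, 16660, 10731).
The plane has equation n·P = 98000. For P_4: n·P_4 = 96040.
96040 ≠ 98000, so P_4 is off the plane.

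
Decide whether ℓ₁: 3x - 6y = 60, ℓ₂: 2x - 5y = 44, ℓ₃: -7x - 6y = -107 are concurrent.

Intersecting ℓ₁ and ℓ₂: solving the 2×2 system gives (x, y) = (12, -4).
Substitute into ℓ₃: (-7)(12) + (-6)(-4) = -60.
But ℓ₃ requires -107 ≠ -60, so the three lines have no common point.

No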